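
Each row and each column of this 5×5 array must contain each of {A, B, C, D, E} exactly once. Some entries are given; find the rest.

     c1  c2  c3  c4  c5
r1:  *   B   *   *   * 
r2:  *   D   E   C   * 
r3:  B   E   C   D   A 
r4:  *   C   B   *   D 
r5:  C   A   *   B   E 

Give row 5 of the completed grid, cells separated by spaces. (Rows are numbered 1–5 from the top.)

C A D B E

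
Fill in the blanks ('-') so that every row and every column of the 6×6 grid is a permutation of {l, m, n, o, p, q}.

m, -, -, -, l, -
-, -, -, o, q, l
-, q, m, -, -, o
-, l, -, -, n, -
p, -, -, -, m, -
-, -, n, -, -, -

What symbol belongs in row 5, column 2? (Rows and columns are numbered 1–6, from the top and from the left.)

(r2,c1): row 2 has {l,o,q}; column 1 has {m,p}, so it must be n.
(r2,c3): row 2 has {l,n,o,q}; column 3 has {m,n}, so it must be p.
(r3,c1): row 3 has {m,o,q}; column 1 has {m,n,p}, so it must be l.
(r3,c5): row 3 has {l,m,o,q}; column 5 has {l,m,n,q}, so it must be p.
(r6,c5): row 6 has {n}; column 5 has {l,m,n,p,q}, so it must be o.
(r2,c2): row 2 has {l,n,o,p,q}; column 2 has {l,q}, so it must be m.
(r3,c4): row 3 has {l,m,o,p,q}; column 4 has {o}, so it must be n.
(r6,c1): row 6 has {n,o}; column 1 has {l,m,n,p}, so it must be q.
(r6,c2): row 6 has {n,o,q}; column 2 has {l,m,q}, so it must be p.
(r6,c6): row 6 has {n,o,p,q}; column 6 has {l,o}, so it must be m.
(r4,c1): row 4 has {l,n}; column 1 has {l,m,n,p,q}, so it must be o.
(r4,c3): row 4 has {l,n,o}; column 3 has {m,n,p}, so it must be q.
(r4,c6): row 4 has {l,n,o,q}; column 6 has {l,m,o}, so it must be p.
(r6,c4): row 6 has {m,n,o,p,q}; column 4 has {n,o}, so it must be l.
(r1,c3): row 1 has {l,m}; column 3 has {m,n,p,q}, so it must be o.
(r4,c4): row 4 has {l,n,o,p,q}; column 4 has {l,n,o}, so it must be m.
(r5,c3): row 5 has {m,p}; column 3 has {m,n,o,p,q}, so it must be l.
(r5,c4): row 5 has {l,m,p}; column 4 has {l,m,n,o}, so it must be q.
(r5,c6): row 5 has {l,m,p,q}; column 6 has {l,m,o,p}, so it must be n.
(r1,c2): row 1 has {l,m,o}; column 2 has {l,m,p,q}, so it must be n.
(r1,c4): row 1 has {l,m,n,o}; column 4 has {l,m,n,o,q}, so it must be p.
(r1,c6): row 1 has {l,m,n,o,p}; column 6 has {l,m,n,o,p}, so it must be q.
(r5,c2): row 5 has {l,m,n,p,q}; column 2 has {l,m,n,p,q}, so it must be o.

o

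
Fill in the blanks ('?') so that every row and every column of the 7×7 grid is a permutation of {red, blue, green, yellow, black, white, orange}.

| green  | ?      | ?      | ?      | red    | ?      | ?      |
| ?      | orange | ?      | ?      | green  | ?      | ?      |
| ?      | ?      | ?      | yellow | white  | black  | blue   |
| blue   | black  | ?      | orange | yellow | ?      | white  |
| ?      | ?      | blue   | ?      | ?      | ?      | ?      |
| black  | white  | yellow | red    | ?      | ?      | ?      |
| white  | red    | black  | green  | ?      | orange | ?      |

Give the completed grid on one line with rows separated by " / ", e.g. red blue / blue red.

(r3,c2): row 3 has {blue,yellow,black,white}; column 2 has {red,black,white,orange}, so it must be green.
(r5,c2): row 5 has {blue}; column 2 has {red,green,black,white,orange}, so it must be yellow.
(r7,c5): row 7 has {red,green,black,white,orange}; column 5 has {red,green,yellow,white}, so it must be blue.
(r7,c7): row 7 has {red,blue,green,black,white,orange}; column 7 has {blue,white}, so it must be yellow.
(r1,c2): row 1 has {red,green}; column 2 has {red,green,yellow,black,white,orange}, so it must be blue.
(r6,c5): row 6 has {red,yellow,black,white}; column 5 has {red,blue,green,yellow,white}, so it must be orange.
(r6,c7): row 6 has {red,yellow,black,white,orange}; column 7 has {blue,yellow,white}, so it must be green.
(r5,c5): row 5 has {blue,yellow}; column 5 has {red,blue,green,yellow,white,orange}, so it must be black.
(r6,c6): row 6 has {red,green,yellow,black,white,orange}; column 6 has {black,orange}, so it must be blue.
(r5,c4): row 5 has {blue,yellow,black}; column 4 has {red,green,yellow,orange}, so it must be white.
(r1,c4): row 1 has {red,blue,green}; column 4 has {red,green,yellow,white,orange}, so it must be black.
(r1,c7): row 1 has {red,blue,green,black}; column 7 has {blue,green,yellow,white}, so it must be orange.
(r2,c4): row 2 has {green,orange}; column 4 has {red,green,yellow,black,white,orange}, so it must be blue.
(r5,c7): row 5 has {blue,yellow,black,white}; column 7 has {blue,green,yellow,white,orange}, so it must be red.
(r1,c3): row 1 has {red,blue,green,black,orange}; column 3 has {blue,yellow,black}, so it must be white.
(r1,c6): row 1 has {red,blue,green,black,white,orange}; column 6 has {blue,black,orange}, so it must be yellow.
(r2,c3): row 2 has {blue,green,orange}; column 3 has {blue,yellow,black,white}, so it must be red.
(r2,c6): row 2 has {red,blue,green,orange}; column 6 has {blue,yellow,black,orange}, so it must be white.
(r2,c7): row 2 has {red,blue,green,white,orange}; column 7 has {red,blue,green,yellow,white,orange}, so it must be black.
(r3,c3): row 3 has {blue,green,yellow,black,white}; column 3 has {red,blue,yellow,black,white}, so it must be orange.
(r4,c3): row 4 has {blue,yellow,black,white,orange}; column 3 has {red,blue,yellow,black,white,orange}, so it must be green.
(r4,c6): row 4 has {blue,green,yellow,black,white,orange}; column 6 has {blue,yellow,black,white,orange}, so it must be red.
(r5,c1): row 5 has {red,blue,yellow,black,white}; column 1 has {blue,green,black,white}, so it must be orange.
(r5,c6): row 5 has {red,blue,yellow,black,white,orange}; column 6 has {red,blue,yellow,black,white,orange}, so it must be green.
(r2,c1): row 2 has {red,blue,green,black,white,orange}; column 1 has {blue,green,black,white,orange}, so it must be yellow.
(r3,c1): row 3 has {blue,green,yellow,black,white,orange}; column 1 has {blue,green,yellow,black,white,orange}, so it must be red.

green blue white black red yellow orange / yellow orange red blue green white black / red green orange yellow white black blue / blue black green orange yellow red white / orange yellow blue white black green red / black white yellow red orange blue green / white red black green blue orange yellow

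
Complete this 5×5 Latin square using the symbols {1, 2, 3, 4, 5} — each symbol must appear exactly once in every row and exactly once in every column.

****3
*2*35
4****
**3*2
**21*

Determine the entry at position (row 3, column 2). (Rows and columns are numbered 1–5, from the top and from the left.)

3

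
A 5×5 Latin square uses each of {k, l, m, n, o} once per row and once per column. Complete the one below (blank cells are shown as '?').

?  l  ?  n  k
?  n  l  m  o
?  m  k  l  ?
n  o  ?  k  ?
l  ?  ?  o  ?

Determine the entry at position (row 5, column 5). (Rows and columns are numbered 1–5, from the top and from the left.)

(r2,c1) = k
(r3,c1) = o
(r3,c5) = n
(r4,c3) = m
(r4,c5) = l
(r5,c2) = k
(r5,c3) = n
(r5,c5) = m

m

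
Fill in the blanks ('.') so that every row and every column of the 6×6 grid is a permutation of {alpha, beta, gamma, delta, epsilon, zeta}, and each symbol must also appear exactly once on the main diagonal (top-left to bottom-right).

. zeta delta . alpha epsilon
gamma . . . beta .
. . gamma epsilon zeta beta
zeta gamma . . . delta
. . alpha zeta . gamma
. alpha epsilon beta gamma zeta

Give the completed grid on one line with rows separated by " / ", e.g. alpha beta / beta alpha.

beta zeta delta gamma alpha epsilon / gamma epsilon zeta delta beta alpha / alpha delta gamma epsilon zeta beta / zeta gamma beta alpha epsilon delta / epsilon beta alpha zeta delta gamma / delta alpha epsilon beta gamma zeta

(r1,c1): row 1 has {alpha,delta,epsilon,zeta}; column 1 has {gamma,zeta}; the diagonal has {gamma,zeta}, so it must be beta.
(r1,c4): row 1 has {alpha,beta,delta,epsilon,zeta}; column 4 has {beta,epsilon,zeta}, so it must be gamma.
(r2,c3): row 2 has {beta,gamma}; column 3 has {alpha,gamma,delta,epsilon}, so it must be zeta.
(r2,c6): row 2 has {beta,gamma,zeta}; column 6 has {beta,gamma,delta,epsilon,zeta}, so it must be alpha.
(r3,c2): row 3 has {beta,gamma,epsilon,zeta}; column 2 has {alpha,gamma,zeta}, so it must be delta.
(r4,c3): row 4 has {gamma,delta,zeta}; column 3 has {alpha,gamma,delta,epsilon,zeta}, so it must be beta.
(r4,c4): row 4 has {beta,gamma,delta,zeta}; column 4 has {beta,gamma,epsilon,zeta}; the diagonal has {beta,gamma,zeta}, so it must be alpha.
(r4,c5): row 4 has {alpha,beta,gamma,delta,zeta}; column 5 has {alpha,beta,gamma,zeta}, so it must be epsilon.
(r5,c5): row 5 has {alpha,gamma,zeta}; column 5 has {alpha,beta,gamma,epsilon,zeta}; the diagonal has {alpha,beta,gamma,zeta}, so it must be delta.
(r6,c1): row 6 has {alpha,beta,gamma,epsilon,zeta}; column 1 has {beta,gamma,zeta}, so it must be delta.
(r2,c2): row 2 has {alpha,beta,gamma,zeta}; column 2 has {alpha,gamma,delta,zeta}; the diagonal has {alpha,beta,gamma,delta,zeta}, so it must be epsilon.
(r2,c4): row 2 has {alpha,beta,gamma,epsilon,zeta}; column 4 has {alpha,beta,gamma,epsilon,zeta}, so it must be delta.
(r3,c1): row 3 has {beta,gamma,delta,epsilon,zeta}; column 1 has {beta,gamma,delta,zeta}, so it must be alpha.
(r5,c1): row 5 has {alpha,gamma,delta,zeta}; column 1 has {alpha,beta,gamma,delta,zeta}, so it must be epsilon.
(r5,c2): row 5 has {alpha,gamma,delta,epsilon,zeta}; column 2 has {alpha,gamma,delta,epsilon,zeta}, so it must be beta.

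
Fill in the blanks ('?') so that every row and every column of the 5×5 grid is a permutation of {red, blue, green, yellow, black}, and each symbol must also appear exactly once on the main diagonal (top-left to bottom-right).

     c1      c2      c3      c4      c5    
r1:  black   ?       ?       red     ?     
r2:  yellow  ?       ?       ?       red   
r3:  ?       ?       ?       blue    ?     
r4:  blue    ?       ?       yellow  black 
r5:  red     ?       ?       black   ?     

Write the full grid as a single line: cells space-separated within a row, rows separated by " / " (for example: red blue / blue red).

(r2,c4) = green
(r3,c1) = green
(r3,c3) = red
(r3,c5) = yellow
(r4,c3) = green
(r2,c2) = blue
(r2,c3) = black
(r3,c2) = black
(r4,c2) = red
(r5,c5) = green
(r1,c5) = blue
(r5,c2) = yellow
(r5,c3) = blue
(r1,c2) = green
(r1,c3) = yellow

black green yellow red blue / yellow blue black green red / green black red blue yellow / blue red green yellow black / red yellow blue black green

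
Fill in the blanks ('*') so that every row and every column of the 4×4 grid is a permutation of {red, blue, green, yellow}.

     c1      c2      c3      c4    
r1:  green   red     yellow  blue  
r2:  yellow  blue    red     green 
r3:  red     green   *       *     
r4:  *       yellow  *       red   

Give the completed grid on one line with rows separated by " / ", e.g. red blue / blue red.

green red yellow blue / yellow blue red green / red green blue yellow / blue yellow green red

At row 3, column 3: row 3 has {red,green}; column 3 has {red,yellow}; that leaves blue.
At row 3, column 4: row 3 has {red,blue,green}; column 4 has {red,blue,green}; that leaves yellow.
At row 4, column 1: row 4 has {red,yellow}; column 1 has {red,green,yellow}; that leaves blue.
At row 4, column 3: row 4 has {red,blue,yellow}; column 3 has {red,blue,yellow}; that leaves green.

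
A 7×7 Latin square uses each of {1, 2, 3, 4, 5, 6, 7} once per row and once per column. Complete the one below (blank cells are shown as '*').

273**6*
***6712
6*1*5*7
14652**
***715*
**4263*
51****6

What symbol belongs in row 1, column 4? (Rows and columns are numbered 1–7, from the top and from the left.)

1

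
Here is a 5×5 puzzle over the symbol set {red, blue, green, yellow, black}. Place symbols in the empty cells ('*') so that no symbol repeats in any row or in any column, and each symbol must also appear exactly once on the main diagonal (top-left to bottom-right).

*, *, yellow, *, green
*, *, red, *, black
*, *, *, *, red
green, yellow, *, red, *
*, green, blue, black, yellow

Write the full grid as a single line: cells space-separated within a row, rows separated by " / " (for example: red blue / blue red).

black red yellow blue green / yellow blue red green black / blue black green yellow red / green yellow black red blue / red green blue black yellow

row 1 has {green,yellow}; column 4 has {red,black} — only blue is left for (r1,c4).
row 2 has {red,black}; column 2 has {green,yellow}; the diagonal has {red,yellow} — only blue is left for (r2,c2).
row 3 has {red}; column 2 has {blue,green,yellow} — only black is left for (r3,c2).
row 3 has {red,black}; column 3 has {red,blue,yellow}; the diagonal has {red,blue,yellow} — only green is left for (r3,c3).
row 3 has {red,green,black}; column 4 has {red,blue,black} — only yellow is left for (r3,c4).
row 4 has {red,green,yellow}; column 3 has {red,blue,green,yellow} — only black is left for (r4,c3).
row 4 has {red,green,yellow,black}; column 5 has {red,green,yellow,black} — only blue is left for (r4,c5).
row 5 has {blue,green,yellow,black}; column 1 has {green} — only red is left for (r5,c1).
row 1 has {blue,green,yellow}; column 1 has {red,green}; the diagonal has {red,blue,green,yellow} — only black is left for (r1,c1).
row 1 has {blue,green,yellow,black}; column 2 has {blue,green,yellow,black} — only red is left for (r1,c2).
row 2 has {red,blue,black}; column 1 has {red,green,black} — only yellow is left for (r2,c1).
row 2 has {red,blue,yellow,black}; column 4 has {red,blue,yellow,black} — only green is left for (r2,c4).
row 3 has {red,green,yellow,black}; column 1 has {red,green,yellow,black} — only blue is left for (r3,c1).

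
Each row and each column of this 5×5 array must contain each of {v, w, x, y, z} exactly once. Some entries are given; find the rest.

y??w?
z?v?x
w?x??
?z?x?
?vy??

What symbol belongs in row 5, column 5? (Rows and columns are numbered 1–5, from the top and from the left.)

w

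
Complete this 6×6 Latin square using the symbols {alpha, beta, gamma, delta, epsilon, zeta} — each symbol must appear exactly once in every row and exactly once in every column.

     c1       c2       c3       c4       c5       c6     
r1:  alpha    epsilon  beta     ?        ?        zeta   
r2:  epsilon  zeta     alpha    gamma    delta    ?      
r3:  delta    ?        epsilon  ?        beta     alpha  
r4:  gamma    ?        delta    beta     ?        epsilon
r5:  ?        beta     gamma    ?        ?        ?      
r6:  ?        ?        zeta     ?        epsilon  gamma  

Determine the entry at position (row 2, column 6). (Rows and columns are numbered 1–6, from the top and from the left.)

beta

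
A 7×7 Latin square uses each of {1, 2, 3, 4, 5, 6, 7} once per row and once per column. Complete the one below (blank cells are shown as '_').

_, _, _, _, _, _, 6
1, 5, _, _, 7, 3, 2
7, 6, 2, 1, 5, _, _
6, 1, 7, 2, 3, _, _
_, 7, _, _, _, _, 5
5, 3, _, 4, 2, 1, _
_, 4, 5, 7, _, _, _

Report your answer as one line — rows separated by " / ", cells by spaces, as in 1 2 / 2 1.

(r1,c2) = 2
(r2,c4) = 6
(r3,c6) = 4
(r3,c7) = 3
(r4,c6) = 5
(r4,c7) = 4
(r5,c4) = 3
(r6,c3) = 6
(r6,c7) = 7
(r7,c7) = 1
(r1,c4) = 5
(r1,c6) = 7
(r2,c3) = 4
(r5,c3) = 1
(r7,c5) = 6
(r7,c6) = 2
(r1,c3) = 3
(r5,c5) = 4
(r5,c6) = 6
(r7,c1) = 3
(r1,c1) = 4
(r1,c5) = 1
(r5,c1) = 2

4 2 3 5 1 7 6 / 1 5 4 6 7 3 2 / 7 6 2 1 5 4 3 / 6 1 7 2 3 5 4 / 2 7 1 3 4 6 5 / 5 3 6 4 2 1 7 / 3 4 5 7 6 2 1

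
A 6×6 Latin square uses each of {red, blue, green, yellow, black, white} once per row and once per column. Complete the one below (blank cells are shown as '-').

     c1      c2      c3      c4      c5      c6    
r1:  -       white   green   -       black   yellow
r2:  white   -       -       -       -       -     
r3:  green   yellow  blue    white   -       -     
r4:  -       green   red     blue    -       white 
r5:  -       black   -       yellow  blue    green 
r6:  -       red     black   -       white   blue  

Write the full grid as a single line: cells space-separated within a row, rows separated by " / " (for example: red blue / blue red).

blue white green red black yellow / white blue yellow black green red / green yellow blue white red black / black green red blue yellow white / red black white yellow blue green / yellow red black green white blue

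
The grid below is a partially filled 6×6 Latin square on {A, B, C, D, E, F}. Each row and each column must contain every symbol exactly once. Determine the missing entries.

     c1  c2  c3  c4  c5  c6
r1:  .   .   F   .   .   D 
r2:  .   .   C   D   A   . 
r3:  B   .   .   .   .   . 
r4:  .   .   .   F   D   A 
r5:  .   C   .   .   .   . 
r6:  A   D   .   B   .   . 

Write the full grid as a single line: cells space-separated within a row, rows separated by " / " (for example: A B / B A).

E A F C B D / F B C D A E / B F D A E C / C E B F D A / D C A E F B / A D E B C F

(r6,c3) = E
(r4,c3) = B
(r4,c2) = E
(r4,c1) = C
(r1,c1) = E
(r2,c1) = F
(r2,c2) = B
(r2,c6) = E
(r5,c1) = D
(r5,c3) = A
(r5,c4) = E
(r1,c2) = A
(r1,c4) = C
(r1,c5) = B
(r3,c2) = F
(r3,c3) = D
(r3,c4) = A
(r3,c6) = C
(r5,c5) = F
(r5,c6) = B
(r6,c5) = C
(r6,c6) = F
(r3,c5) = E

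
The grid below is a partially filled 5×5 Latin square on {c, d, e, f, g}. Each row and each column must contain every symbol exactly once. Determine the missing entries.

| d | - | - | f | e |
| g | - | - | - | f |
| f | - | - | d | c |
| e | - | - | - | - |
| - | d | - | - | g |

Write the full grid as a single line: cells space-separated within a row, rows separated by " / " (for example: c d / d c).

d c g f e / g e d c f / f g e d c / e f c g d / c d f e g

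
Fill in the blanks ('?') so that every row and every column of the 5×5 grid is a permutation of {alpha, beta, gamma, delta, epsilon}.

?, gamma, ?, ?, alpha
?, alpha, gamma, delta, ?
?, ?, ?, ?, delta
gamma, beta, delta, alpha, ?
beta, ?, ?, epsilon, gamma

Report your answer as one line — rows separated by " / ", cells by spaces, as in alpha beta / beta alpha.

delta gamma epsilon beta alpha / epsilon alpha gamma delta beta / alpha epsilon beta gamma delta / gamma beta delta alpha epsilon / beta delta alpha epsilon gamma

(r1,c4) = beta
(r2,c1) = epsilon
(r2,c5) = beta
(r3,c1) = alpha
(r3,c2) = epsilon
(r3,c3) = beta
(r3,c4) = gamma
(r4,c5) = epsilon
(r5,c2) = delta
(r5,c3) = alpha
(r1,c1) = delta
(r1,c3) = epsilon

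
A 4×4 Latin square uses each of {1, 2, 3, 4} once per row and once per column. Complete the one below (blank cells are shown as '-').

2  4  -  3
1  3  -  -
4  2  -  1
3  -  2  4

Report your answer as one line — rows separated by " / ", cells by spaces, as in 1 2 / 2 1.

2 4 1 3 / 1 3 4 2 / 4 2 3 1 / 3 1 2 4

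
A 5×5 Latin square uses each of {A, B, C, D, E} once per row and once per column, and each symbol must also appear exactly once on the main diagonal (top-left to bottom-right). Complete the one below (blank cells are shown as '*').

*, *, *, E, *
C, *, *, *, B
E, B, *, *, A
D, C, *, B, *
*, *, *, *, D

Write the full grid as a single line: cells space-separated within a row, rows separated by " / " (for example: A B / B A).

(r1,c1) = A
(r1,c2) = D
(r1,c5) = C
(r2,c2) = E
(r3,c3) = C
(r3,c4) = D
(r4,c5) = E
(r5,c1) = B
(r5,c2) = A
(r5,c3) = E
(r5,c4) = C
(r1,c3) = B
(r2,c4) = A
(r4,c3) = A
(r2,c3) = D

A D B E C / C E D A B / E B C D A / D C A B E / B A E C D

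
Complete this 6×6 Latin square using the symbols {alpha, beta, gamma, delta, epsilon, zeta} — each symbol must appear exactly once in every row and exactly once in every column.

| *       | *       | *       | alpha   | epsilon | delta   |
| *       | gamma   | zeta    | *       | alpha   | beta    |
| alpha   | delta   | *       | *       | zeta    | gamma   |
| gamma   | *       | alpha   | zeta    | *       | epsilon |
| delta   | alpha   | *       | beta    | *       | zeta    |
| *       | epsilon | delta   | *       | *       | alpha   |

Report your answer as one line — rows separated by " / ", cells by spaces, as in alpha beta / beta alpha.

Cell (r2,c1): row 2 has {alpha,beta,gamma,zeta}; column 1 has {alpha,gamma,delta} → epsilon.
Cell (r2,c4): row 2 has {alpha,beta,gamma,epsilon,zeta}; column 4 has {alpha,beta,zeta} → delta.
Cell (r3,c4): row 3 has {alpha,gamma,delta,zeta}; column 4 has {alpha,beta,delta,zeta} → epsilon.
Cell (r4,c2): row 4 has {alpha,gamma,epsilon,zeta}; column 2 has {alpha,gamma,delta,epsilon} → beta.
Cell (r4,c5): row 4 has {alpha,beta,gamma,epsilon,zeta}; column 5 has {alpha,epsilon,zeta} → delta.
Cell (r5,c5): row 5 has {alpha,beta,delta,zeta}; column 5 has {alpha,delta,epsilon,zeta} → gamma.
Cell (r6,c4): row 6 has {alpha,delta,epsilon}; column 4 has {alpha,beta,delta,epsilon,zeta} → gamma.
Cell (r6,c5): row 6 has {alpha,gamma,delta,epsilon}; column 5 has {alpha,gamma,delta,epsilon,zeta} → beta.
Cell (r1,c2): row 1 has {alpha,delta,epsilon}; column 2 has {alpha,beta,gamma,delta,epsilon} → zeta.
Cell (r3,c3): row 3 has {alpha,gamma,delta,epsilon,zeta}; column 3 has {alpha,delta,zeta} → beta.
Cell (r5,c3): row 5 has {alpha,beta,gamma,delta,zeta}; column 3 has {alpha,beta,delta,zeta} → epsilon.
Cell (r6,c1): row 6 has {alpha,beta,gamma,delta,epsilon}; column 1 has {alpha,gamma,delta,epsilon} → zeta.
Cell (r1,c1): row 1 has {alpha,delta,epsilon,zeta}; column 1 has {alpha,gamma,delta,epsilon,zeta} → beta.
Cell (r1,c3): row 1 has {alpha,beta,delta,epsilon,zeta}; column 3 has {alpha,beta,delta,epsilon,zeta} → gamma.

beta zeta gamma alpha epsilon delta / epsilon gamma zeta delta alpha beta / alpha delta beta epsilon zeta gamma / gamma beta alpha zeta delta epsilon / delta alpha epsilon beta gamma zeta / zeta epsilon delta gamma beta alpha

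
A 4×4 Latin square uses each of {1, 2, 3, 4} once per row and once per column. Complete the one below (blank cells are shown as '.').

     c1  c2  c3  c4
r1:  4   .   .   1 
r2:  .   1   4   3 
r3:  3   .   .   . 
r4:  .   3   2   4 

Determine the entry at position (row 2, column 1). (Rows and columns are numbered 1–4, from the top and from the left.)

2

(r1,c2) = 2
(r1,c3) = 3
(r2,c1) = 2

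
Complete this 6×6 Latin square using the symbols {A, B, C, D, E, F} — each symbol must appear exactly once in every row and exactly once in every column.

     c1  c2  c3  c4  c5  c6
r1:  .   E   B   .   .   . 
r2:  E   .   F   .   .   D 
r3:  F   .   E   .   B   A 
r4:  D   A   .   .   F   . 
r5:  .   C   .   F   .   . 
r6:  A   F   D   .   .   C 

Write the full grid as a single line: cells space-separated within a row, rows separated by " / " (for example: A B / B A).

C E B D A F / E B F A C D / F D E C B A / D A C E F B / B C A F D E / A F D B E C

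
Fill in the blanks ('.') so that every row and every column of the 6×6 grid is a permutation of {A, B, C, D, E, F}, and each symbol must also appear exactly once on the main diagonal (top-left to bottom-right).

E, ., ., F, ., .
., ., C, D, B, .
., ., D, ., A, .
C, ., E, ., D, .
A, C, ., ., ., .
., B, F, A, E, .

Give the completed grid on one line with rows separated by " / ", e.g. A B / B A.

E D A F C B / F A C D B E / B E D C A F / C F E B D A / A C B E F D / D B F A E C

(r1,c5) = C
(r2,c1) = F
(r2,c2) = A
(r2,c6) = E
(r3,c1) = B
(r4,c2) = F
(r4,c4) = B
(r4,c6) = A
(r5,c3) = B
(r5,c4) = E
(r5,c5) = F
(r5,c6) = D
(r6,c1) = D
(r6,c6) = C
(r1,c2) = D
(r1,c3) = A
(r1,c6) = B
(r3,c2) = E
(r3,c4) = C
(r3,c6) = F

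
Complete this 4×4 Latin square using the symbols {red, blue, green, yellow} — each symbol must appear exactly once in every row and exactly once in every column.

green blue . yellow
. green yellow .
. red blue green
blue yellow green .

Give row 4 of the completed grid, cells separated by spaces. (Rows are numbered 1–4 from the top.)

blue yellow green red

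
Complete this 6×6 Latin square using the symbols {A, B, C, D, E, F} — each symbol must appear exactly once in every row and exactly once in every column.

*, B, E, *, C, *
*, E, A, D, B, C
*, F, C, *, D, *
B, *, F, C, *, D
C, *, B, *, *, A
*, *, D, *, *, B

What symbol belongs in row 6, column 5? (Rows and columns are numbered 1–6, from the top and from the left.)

A

(r1,c6): row 1 has {B,C,E}; column 6 has {A,B,C,D}, so it must be F.
(r2,c1): row 2 has {A,B,C,D,E}; column 1 has {B,C}, so it must be F.
(r3,c6): row 3 has {C,D,F}; column 6 has {A,B,C,D,F}, so it must be E.
(r4,c2): row 4 has {B,C,D,F}; column 2 has {B,E,F}, so it must be A.
(r4,c5): row 4 has {A,B,C,D,F}; column 5 has {B,C,D}, so it must be E.
(r5,c2): row 5 has {A,B,C}; column 2 has {A,B,E,F}, so it must be D.
(r5,c5): row 5 has {A,B,C,D}; column 5 has {B,C,D,E}, so it must be F.
(r6,c2): row 6 has {B,D}; column 2 has {A,B,D,E,F}, so it must be C.
(r6,c5): row 6 has {B,C,D}; column 5 has {B,C,D,E,F}, so it must be A.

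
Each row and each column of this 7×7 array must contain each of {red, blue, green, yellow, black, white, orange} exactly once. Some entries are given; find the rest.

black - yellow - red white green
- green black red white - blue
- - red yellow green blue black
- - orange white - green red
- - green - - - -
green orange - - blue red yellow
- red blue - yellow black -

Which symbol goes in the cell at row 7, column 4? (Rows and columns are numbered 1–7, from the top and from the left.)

green

row 1 has {red,green,yellow,black,white}; column 2 has {red,green,orange} — only blue is left for (r1,c2).
row 1 has {red,blue,green,yellow,black,white}; column 4 has {red,yellow,white} — only orange is left for (r1,c4).
row 3 has {red,blue,green,yellow,black}; column 2 has {red,blue,green,orange} — only white is left for (r3,c2).
row 4 has {red,green,white,orange}; column 5 has {red,blue,green,yellow,white} — only black is left for (r4,c5).
row 5 has {green}; column 5 has {red,blue,green,yellow,black,white} — only orange is left for (r5,c5).
row 5 has {green,orange}; column 6 has {red,blue,green,black,white} — only yellow is left for (r5,c6).
row 5 has {green,yellow,orange}; column 7 has {red,blue,green,yellow,black} — only white is left for (r5,c7).
row 6 has {red,blue,green,yellow,orange}; column 3 has {red,blue,green,yellow,black,orange} — only white is left for (r6,c3).
row 6 has {red,blue,green,yellow,white,orange}; column 4 has {red,yellow,white,orange} — only black is left for (r6,c4).
row 7 has {red,blue,yellow,black}; column 4 has {red,yellow,black,white,orange} — only green is left for (r7,c4).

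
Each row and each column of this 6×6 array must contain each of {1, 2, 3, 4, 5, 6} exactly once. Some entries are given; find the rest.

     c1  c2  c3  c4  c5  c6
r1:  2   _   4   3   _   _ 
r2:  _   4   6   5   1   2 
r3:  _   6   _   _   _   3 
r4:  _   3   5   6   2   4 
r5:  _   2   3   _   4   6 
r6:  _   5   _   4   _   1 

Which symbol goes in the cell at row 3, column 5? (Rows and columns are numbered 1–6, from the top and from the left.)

5

(r1,c2): row 1 has {2,3,4}; column 2 has {2,3,4,5,6}, so it must be 1.
(r1,c6): row 1 has {1,2,3,4}; column 6 has {1,2,3,4,6}, so it must be 5.
(r2,c1): row 2 has {1,2,4,5,6}; column 1 has {2}, so it must be 3.
(r3,c5): row 3 has {3,6}; column 5 has {1,2,4}, so it must be 5.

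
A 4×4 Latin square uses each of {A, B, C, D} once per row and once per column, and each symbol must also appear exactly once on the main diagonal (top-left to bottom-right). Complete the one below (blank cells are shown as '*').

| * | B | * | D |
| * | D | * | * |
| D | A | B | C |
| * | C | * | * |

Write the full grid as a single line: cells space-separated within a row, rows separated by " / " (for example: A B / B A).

C B A D / A D C B / D A B C / B C D A

Cell (r4,c4): row 4 has {C}; column 4 has {C,D}; the diagonal has {B,D} → A.
Cell (r1,c1): row 1 has {B,D}; column 1 has {D}; the diagonal has {A,B,D} → C.
Cell (r1,c3): row 1 has {B,C,D}; column 3 has {B} → A.
Cell (r2,c3): row 2 has {D}; column 3 has {A,B} → C.
Cell (r2,c4): row 2 has {C,D}; column 4 has {A,C,D} → B.
Cell (r4,c1): row 4 has {A,C}; column 1 has {C,D} → B.
Cell (r4,c3): row 4 has {A,B,C}; column 3 has {A,B,C} → D.
Cell (r2,c1): row 2 has {B,C,D}; column 1 has {B,C,D} → A.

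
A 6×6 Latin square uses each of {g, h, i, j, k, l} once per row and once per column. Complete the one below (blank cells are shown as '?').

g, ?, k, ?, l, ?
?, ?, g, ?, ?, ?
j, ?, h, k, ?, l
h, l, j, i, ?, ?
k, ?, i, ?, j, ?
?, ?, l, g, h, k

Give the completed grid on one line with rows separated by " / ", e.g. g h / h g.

g h k j l i / l k g h i j / j i h k g l / h l j i k g / k g i l j h / i j l g h k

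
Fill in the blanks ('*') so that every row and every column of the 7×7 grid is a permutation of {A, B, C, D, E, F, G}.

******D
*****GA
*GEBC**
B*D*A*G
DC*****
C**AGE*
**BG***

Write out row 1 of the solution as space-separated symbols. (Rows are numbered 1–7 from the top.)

G E A C F B D

(r3,c7) = F
(r6,c3) = F
(r6,c7) = B
(r2,c3) = C
(r3,c1) = A
(r3,c6) = D
(r5,c7) = E
(r6,c2) = D
(r7,c7) = C
(r5,c4) = F
(r5,c5) = B
(r5,c6) = A
(r7,c6) = F
(r4,c6) = C
(r5,c3) = G
(r7,c1) = E
(r7,c2) = A
(r7,c5) = D
(r1,c3) = A
(r1,c6) = B
(r2,c1) = F
(r2,c5) = E
(r4,c4) = E
(r1,c1) = G
(r1,c4) = C
(r1,c5) = F
(r2,c2) = B
(r2,c4) = D
(r4,c2) = F
(r1,c2) = E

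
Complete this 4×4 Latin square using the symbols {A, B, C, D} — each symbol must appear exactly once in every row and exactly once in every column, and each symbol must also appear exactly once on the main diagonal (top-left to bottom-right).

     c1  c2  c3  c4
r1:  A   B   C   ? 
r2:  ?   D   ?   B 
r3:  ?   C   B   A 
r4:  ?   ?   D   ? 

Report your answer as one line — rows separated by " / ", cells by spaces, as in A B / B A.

A B C D / C D A B / D C B A / B A D C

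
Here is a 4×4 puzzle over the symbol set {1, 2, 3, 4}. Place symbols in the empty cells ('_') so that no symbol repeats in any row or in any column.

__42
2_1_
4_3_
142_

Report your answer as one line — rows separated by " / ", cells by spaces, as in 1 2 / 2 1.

3 1 4 2 / 2 3 1 4 / 4 2 3 1 / 1 4 2 3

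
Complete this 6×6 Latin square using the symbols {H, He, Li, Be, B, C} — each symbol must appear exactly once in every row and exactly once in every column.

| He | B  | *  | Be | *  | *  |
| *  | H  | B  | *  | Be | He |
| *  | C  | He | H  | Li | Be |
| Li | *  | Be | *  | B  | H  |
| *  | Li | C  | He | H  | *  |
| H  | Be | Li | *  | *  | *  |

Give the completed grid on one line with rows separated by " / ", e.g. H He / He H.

(r1,c3) = H
(r1,c5) = C
(r1,c6) = Li
(r2,c1) = C
(r2,c4) = Li
(r3,c1) = B
(r4,c2) = He
(r4,c4) = C
(r5,c1) = Be
(r5,c6) = B
(r6,c4) = B
(r6,c5) = He
(r6,c6) = C

He B H Be C Li / C H B Li Be He / B C He H Li Be / Li He Be C B H / Be Li C He H B / H Be Li B He C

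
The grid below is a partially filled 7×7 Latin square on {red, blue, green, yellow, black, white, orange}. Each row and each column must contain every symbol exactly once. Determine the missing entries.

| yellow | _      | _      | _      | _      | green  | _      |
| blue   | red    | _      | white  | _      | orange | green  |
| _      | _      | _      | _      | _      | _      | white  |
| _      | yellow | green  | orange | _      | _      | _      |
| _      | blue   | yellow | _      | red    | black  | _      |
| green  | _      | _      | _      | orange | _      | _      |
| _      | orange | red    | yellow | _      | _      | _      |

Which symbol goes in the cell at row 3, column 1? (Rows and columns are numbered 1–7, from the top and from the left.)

orange

row 2 has {red,blue,green,white,orange}; column 3 has {red,green,yellow} — only black is left for (r2,c3).
row 2 has {red,blue,green,black,white,orange}; column 5 has {red,orange} — only yellow is left for (r2,c5).
row 5 has {red,blue,yellow,black}; column 4 has {yellow,white,orange} — only green is left for (r5,c4).
row 5 has {red,blue,green,yellow,black}; column 7 has {green,white} — only orange is left for (r5,c7).
row 5 has {red,blue,green,yellow,black,orange}; column 1 has {blue,green,yellow} — only white is left for (r5,c1).
row 7 has {red,yellow,orange}; column 1 has {blue,green,yellow,white} — only black is left for (r7,c1).
row 7 has {red,yellow,black,orange}; column 7 has {green,white,orange} — only blue is left for (r7,c7).
row 4 has {green,yellow,orange}; column 1 has {blue,green,yellow,black,white} — only red is left for (r4,c1).
row 4 has {red,green,yellow,orange}; column 7 has {blue,green,white,orange} — only black is left for (r4,c7).
row 7 has {red,blue,yellow,black,orange}; column 6 has {green,black,orange} — only white is left for (r7,c6).
row 1 has {green,yellow}; column 7 has {blue,green,black,white,orange} — only red is left for (r1,c7).
row 3 has {white}; column 1 has {red,blue,green,yellow,black,white} — only orange is left for (r3,c1).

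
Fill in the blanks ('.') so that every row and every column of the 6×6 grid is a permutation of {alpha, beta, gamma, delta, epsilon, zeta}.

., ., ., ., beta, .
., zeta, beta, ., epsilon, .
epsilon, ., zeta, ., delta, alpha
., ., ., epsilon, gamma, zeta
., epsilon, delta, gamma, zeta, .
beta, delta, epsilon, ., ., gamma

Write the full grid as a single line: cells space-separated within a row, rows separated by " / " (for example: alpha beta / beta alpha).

zeta alpha gamma delta beta epsilon / gamma zeta beta alpha epsilon delta / epsilon gamma zeta beta delta alpha / delta beta alpha epsilon gamma zeta / alpha epsilon delta gamma zeta beta / beta delta epsilon zeta alpha gamma

row 2 has {beta,epsilon,zeta}; column 6 has {alpha,gamma,zeta} — only delta is left for (r2,c6).
row 3 has {alpha,delta,epsilon,zeta}; column 4 has {gamma,epsilon} — only beta is left for (r3,c4).
row 4 has {gamma,epsilon,zeta}; column 3 has {beta,delta,epsilon,zeta} — only alpha is left for (r4,c3).
row 5 has {gamma,delta,epsilon,zeta}; column 1 has {beta,epsilon} — only alpha is left for (r5,c1).
row 5 has {alpha,gamma,delta,epsilon,zeta}; column 6 has {alpha,gamma,delta,zeta} — only beta is left for (r5,c6).
row 6 has {beta,gamma,delta,epsilon}; column 5 has {beta,gamma,delta,epsilon,zeta} — only alpha is left for (r6,c5).
row 1 has {beta}; column 3 has {alpha,beta,delta,epsilon,zeta} — only gamma is left for (r1,c3).
row 1 has {beta,gamma}; column 6 has {alpha,beta,gamma,delta,zeta} — only epsilon is left for (r1,c6).
row 2 has {beta,delta,epsilon,zeta}; column 1 has {alpha,beta,epsilon} — only gamma is left for (r2,c1).
row 2 has {beta,gamma,delta,epsilon,zeta}; column 4 has {beta,gamma,epsilon} — only alpha is left for (r2,c4).
row 3 has {alpha,beta,delta,epsilon,zeta}; column 2 has {delta,epsilon,zeta} — only gamma is left for (r3,c2).
row 4 has {alpha,gamma,epsilon,zeta}; column 1 has {alpha,beta,gamma,epsilon} — only delta is left for (r4,c1).
row 4 has {alpha,gamma,delta,epsilon,zeta}; column 2 has {gamma,delta,epsilon,zeta} — only beta is left for (r4,c2).
row 6 has {alpha,beta,gamma,delta,epsilon}; column 4 has {alpha,beta,gamma,epsilon} — only zeta is left for (r6,c4).
row 1 has {beta,gamma,epsilon}; column 1 has {alpha,beta,gamma,delta,epsilon} — only zeta is left for (r1,c1).
row 1 has {beta,gamma,epsilon,zeta}; column 2 has {beta,gamma,delta,epsilon,zeta} — only alpha is left for (r1,c2).
row 1 has {alpha,beta,gamma,epsilon,zeta}; column 4 has {alpha,beta,gamma,epsilon,zeta} — only delta is left for (r1,c4).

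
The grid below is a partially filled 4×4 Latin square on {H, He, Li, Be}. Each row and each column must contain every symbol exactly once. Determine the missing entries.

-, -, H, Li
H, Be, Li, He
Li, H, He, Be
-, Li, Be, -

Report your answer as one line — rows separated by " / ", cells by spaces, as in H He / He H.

Be He H Li / H Be Li He / Li H He Be / He Li Be H

(r1,c2): row 1 has {H,Li}; column 2 has {H,Li,Be}, so it must be He.
(r4,c1): row 4 has {Li,Be}; column 1 has {H,Li}, so it must be He.
(r4,c4): row 4 has {He,Li,Be}; column 4 has {He,Li,Be}, so it must be H.
(r1,c1): row 1 has {H,He,Li}; column 1 has {H,He,Li}, so it must be Be.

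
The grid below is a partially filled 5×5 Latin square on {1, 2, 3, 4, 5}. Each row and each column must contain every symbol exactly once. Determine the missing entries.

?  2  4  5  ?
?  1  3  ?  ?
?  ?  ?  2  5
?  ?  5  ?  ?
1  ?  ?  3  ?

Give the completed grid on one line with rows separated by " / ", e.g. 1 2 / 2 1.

(r1,c1) = 3
(r1,c5) = 1
(r2,c4) = 4
(r2,c5) = 2
(r3,c1) = 4
(r3,c2) = 3
(r3,c3) = 1
(r4,c1) = 2
(r4,c2) = 4
(r4,c4) = 1
(r4,c5) = 3
(r5,c2) = 5
(r5,c3) = 2
(r5,c5) = 4
(r2,c1) = 5

3 2 4 5 1 / 5 1 3 4 2 / 4 3 1 2 5 / 2 4 5 1 3 / 1 5 2 3 4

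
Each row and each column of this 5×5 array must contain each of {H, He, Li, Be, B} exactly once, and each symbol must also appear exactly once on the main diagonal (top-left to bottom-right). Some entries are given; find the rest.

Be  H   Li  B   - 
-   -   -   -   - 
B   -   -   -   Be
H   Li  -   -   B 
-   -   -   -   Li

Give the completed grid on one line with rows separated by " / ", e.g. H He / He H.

Be H Li B He / Li B He Be H / B He H Li Be / H Li Be He B / He Be B H Li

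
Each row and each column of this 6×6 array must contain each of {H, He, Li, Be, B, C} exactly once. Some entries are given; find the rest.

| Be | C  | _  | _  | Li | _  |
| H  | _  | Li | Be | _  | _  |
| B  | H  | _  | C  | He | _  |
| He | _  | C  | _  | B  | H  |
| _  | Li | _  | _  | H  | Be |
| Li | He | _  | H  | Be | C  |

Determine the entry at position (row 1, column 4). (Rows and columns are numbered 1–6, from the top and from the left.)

He

(r2,c2) = B
(r2,c5) = C
(r2,c6) = He
(r3,c3) = Be
(r3,c6) = Li
(r4,c2) = Be
(r4,c4) = Li
(r5,c1) = C
(r6,c3) = B
(r1,c6) = B
(r5,c3) = He
(r5,c4) = B
(r1,c3) = H
(r1,c4) = He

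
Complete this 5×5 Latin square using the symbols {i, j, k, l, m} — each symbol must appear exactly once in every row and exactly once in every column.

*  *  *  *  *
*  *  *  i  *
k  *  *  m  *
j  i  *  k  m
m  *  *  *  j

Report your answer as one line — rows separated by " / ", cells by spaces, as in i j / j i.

i m k j l / l j m i k / k l j m i / j i l k m / m k i l j

(r2,c1): row 2 has {i}; column 1 has {j,k,m}, so it must be l.
(r2,c5): row 2 has {i,l}; column 5 has {j,m}, so it must be k.
(r4,c3): row 4 has {i,j,k,m}; column 3 is empty so far, so it must be l.
(r5,c4): row 5 has {j,m}; column 4 has {i,k,m}, so it must be l.
(r1,c1): row 1 is empty so far; column 1 has {j,k,l,m}, so it must be i.
(r1,c4): row 1 has {i}; column 4 has {i,k,l,m}, so it must be j.
(r1,c5): row 1 has {i,j}; column 5 has {j,k,m}, so it must be l.
(r3,c5): row 3 has {k,m}; column 5 has {j,k,l,m}, so it must be i.
(r5,c2): row 5 has {j,l,m}; column 2 has {i}, so it must be k.
(r5,c3): row 5 has {j,k,l,m}; column 3 has {l}, so it must be i.
(r1,c2): row 1 has {i,j,l}; column 2 has {i,k}, so it must be m.
(r1,c3): row 1 has {i,j,l,m}; column 3 has {i,l}, so it must be k.
(r2,c2): row 2 has {i,k,l}; column 2 has {i,k,m}, so it must be j.
(r2,c3): row 2 has {i,j,k,l}; column 3 has {i,k,l}, so it must be m.
(r3,c2): row 3 has {i,k,m}; column 2 has {i,j,k,m}, so it must be l.
(r3,c3): row 3 has {i,k,l,m}; column 3 has {i,k,l,m}, so it must be j.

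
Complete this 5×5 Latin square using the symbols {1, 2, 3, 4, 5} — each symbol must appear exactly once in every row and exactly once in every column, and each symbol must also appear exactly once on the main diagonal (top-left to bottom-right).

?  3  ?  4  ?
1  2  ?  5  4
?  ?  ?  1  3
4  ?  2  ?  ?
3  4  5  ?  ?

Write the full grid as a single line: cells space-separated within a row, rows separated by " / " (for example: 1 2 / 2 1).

5 3 1 4 2 / 1 2 3 5 4 / 2 5 4 1 3 / 4 1 2 3 5 / 3 4 5 2 1

(r1,c1) = 5
(r1,c3) = 1
(r1,c5) = 2
(r2,c3) = 3
(r3,c1) = 2
(r3,c2) = 5
(r3,c3) = 4
(r4,c2) = 1
(r4,c4) = 3
(r4,c5) = 5
(r5,c4) = 2
(r5,c5) = 1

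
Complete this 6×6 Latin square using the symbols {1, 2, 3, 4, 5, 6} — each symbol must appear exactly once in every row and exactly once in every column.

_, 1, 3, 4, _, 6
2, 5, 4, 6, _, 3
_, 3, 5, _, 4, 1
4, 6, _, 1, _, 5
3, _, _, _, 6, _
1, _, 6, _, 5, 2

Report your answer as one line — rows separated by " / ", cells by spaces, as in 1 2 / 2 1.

(r1,c1) = 5
(r1,c5) = 2
(r2,c5) = 1
(r3,c1) = 6
(r3,c4) = 2
(r4,c3) = 2
(r4,c5) = 3
(r5,c3) = 1
(r5,c4) = 5
(r5,c6) = 4
(r6,c2) = 4
(r6,c4) = 3
(r5,c2) = 2

5 1 3 4 2 6 / 2 5 4 6 1 3 / 6 3 5 2 4 1 / 4 6 2 1 3 5 / 3 2 1 5 6 4 / 1 4 6 3 5 2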